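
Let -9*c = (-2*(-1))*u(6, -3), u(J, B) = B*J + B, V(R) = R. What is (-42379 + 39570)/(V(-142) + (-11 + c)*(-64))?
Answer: -8427/790 ≈ -10.667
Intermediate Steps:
u(J, B) = B + B*J
c = 14/3 (c = -(-2*(-1))*(-3*(1 + 6))/9 = -2*(-3*7)/9 = -2*(-21)/9 = -1/9*(-42) = 14/3 ≈ 4.6667)
(-42379 + 39570)/(V(-142) + (-11 + c)*(-64)) = (-42379 + 39570)/(-142 + (-11 + 14/3)*(-64)) = -2809/(-142 - 19/3*(-64)) = -2809/(-142 + 1216/3) = -2809/790/3 = -2809*3/790 = -8427/790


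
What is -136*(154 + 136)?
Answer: -39440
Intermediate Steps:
-136*(154 + 136) = -136*290 = -39440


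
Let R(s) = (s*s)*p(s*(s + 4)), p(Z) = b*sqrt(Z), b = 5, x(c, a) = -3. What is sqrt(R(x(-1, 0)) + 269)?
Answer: sqrt(269 + 45*I*sqrt(3)) ≈ 16.569 + 2.3521*I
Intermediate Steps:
p(Z) = 5*sqrt(Z)
R(s) = 5*s**2*sqrt(s*(4 + s)) (R(s) = (s*s)*(5*sqrt(s*(s + 4))) = s**2*(5*sqrt(s*(4 + s))) = 5*s**2*sqrt(s*(4 + s)))
sqrt(R(x(-1, 0)) + 269) = sqrt(5*(-3)**2*sqrt(-3*(4 - 3)) + 269) = sqrt(5*9*sqrt(-3*1) + 269) = sqrt(5*9*sqrt(-3) + 269) = sqrt(5*9*(I*sqrt(3)) + 269) = sqrt(45*I*sqrt(3) + 269) = sqrt(269 + 45*I*sqrt(3))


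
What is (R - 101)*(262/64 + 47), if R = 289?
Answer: 76845/8 ≈ 9605.6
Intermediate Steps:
(R - 101)*(262/64 + 47) = (289 - 101)*(262/64 + 47) = 188*(262*(1/64) + 47) = 188*(131/32 + 47) = 188*(1635/32) = 76845/8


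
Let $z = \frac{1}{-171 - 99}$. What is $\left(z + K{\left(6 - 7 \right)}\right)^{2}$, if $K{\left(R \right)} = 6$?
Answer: $\frac{2621161}{72900} \approx 35.956$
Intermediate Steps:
$z = - \frac{1}{270}$ ($z = \frac{1}{-270} = - \frac{1}{270} \approx -0.0037037$)
$\left(z + K{\left(6 - 7 \right)}\right)^{2} = \left(- \frac{1}{270} + 6\right)^{2} = \left(\frac{1619}{270}\right)^{2} = \frac{2621161}{72900}$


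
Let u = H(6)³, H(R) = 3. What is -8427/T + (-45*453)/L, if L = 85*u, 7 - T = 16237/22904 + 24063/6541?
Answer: -21521451655705/6653124743 ≈ -3234.8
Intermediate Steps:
T = 391360279/149815064 (T = 7 - (16237/22904 + 24063/6541) = 7 - 1*657345169/149815064 = 7 - 657345169/149815064 = 391360279/149815064 ≈ 2.6123)
u = 27 (u = 3³ = 27)
L = 2295 (L = 85*27 = 2295)
-8427/T + (-45*453)/L = -8427/391360279/149815064 - 45*453/2295 = -8427*149815064/391360279 - 20385*1/2295 = -1262491544328/391360279 - 151/17 = -21521451655705/6653124743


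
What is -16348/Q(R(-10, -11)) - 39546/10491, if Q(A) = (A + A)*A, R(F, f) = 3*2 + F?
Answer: -1107515/2152 ≈ -514.64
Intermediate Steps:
R(F, f) = 6 + F
Q(A) = 2*A**2 (Q(A) = (2*A)*A = 2*A**2)
-16348/Q(R(-10, -11)) - 39546/10491 = -16348*1/(2*(6 - 10)**2) - 39546/10491 = -16348/(2*(-4)**2) - 39546*1/10491 = -16348/(2*16) - 1014/269 = -16348/32 - 1014/269 = -16348*1/32 - 1014/269 = -4087/8 - 1014/269 = -1107515/2152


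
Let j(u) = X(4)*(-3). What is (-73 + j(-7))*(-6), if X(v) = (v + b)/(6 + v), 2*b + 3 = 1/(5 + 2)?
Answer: 15492/35 ≈ 442.63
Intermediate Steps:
b = -10/7 (b = -3/2 + 1/(2*(5 + 2)) = -3/2 + (½)/7 = -3/2 + (½)*(⅐) = -3/2 + 1/14 = -10/7 ≈ -1.4286)
X(v) = (-10/7 + v)/(6 + v) (X(v) = (v - 10/7)/(6 + v) = (-10/7 + v)/(6 + v))
j(u) = -27/35 (j(u) = ((-10/7 + 4)/(6 + 4))*(-3) = ((18/7)/10)*(-3) = ((⅒)*(18/7))*(-3) = (9/35)*(-3) = -27/35)
(-73 + j(-7))*(-6) = (-73 - 27/35)*(-6) = -2582/35*(-6) = 15492/35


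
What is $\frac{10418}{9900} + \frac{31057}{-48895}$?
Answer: $\frac{1835671}{4400550} \approx 0.41715$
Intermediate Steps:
$\frac{10418}{9900} + \frac{31057}{-48895} = 10418 \cdot \frac{1}{9900} + 31057 \left(- \frac{1}{48895}\right) = \frac{5209}{4950} - \frac{31057}{48895} = \frac{1835671}{4400550}$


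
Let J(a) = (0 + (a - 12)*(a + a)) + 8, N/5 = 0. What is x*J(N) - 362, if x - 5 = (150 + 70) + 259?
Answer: 3510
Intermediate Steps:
N = 0 (N = 5*0 = 0)
J(a) = 8 + 2*a*(-12 + a) (J(a) = (0 + (-12 + a)*(2*a)) + 8 = (0 + 2*a*(-12 + a)) + 8 = 2*a*(-12 + a) + 8 = 8 + 2*a*(-12 + a))
x = 484 (x = 5 + ((150 + 70) + 259) = 5 + (220 + 259) = 5 + 479 = 484)
x*J(N) - 362 = 484*(8 - 24*0 + 2*0**2) - 362 = 484*(8 + 0 + 2*0) - 362 = 484*(8 + 0 + 0) - 362 = 484*8 - 362 = 3872 - 362 = 3510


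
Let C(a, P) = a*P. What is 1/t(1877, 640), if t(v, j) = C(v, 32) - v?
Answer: 1/58187 ≈ 1.7186e-5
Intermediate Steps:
C(a, P) = P*a
t(v, j) = 31*v (t(v, j) = 32*v - v = 31*v)
1/t(1877, 640) = 1/(31*1877) = 1/58187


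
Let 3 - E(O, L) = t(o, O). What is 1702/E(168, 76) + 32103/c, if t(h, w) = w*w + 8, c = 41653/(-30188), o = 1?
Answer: -27357510793762/1175822537 ≈ -23267.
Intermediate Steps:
c = -41653/30188 (c = 41653*(-1/30188) = -41653/30188 ≈ -1.3798)
t(h, w) = 8 + w² (t(h, w) = w² + 8 = 8 + w²)
E(O, L) = -5 - O² (E(O, L) = 3 - (8 + O²) = 3 + (-8 - O²) = -5 - O²)
1702/E(168, 76) + 32103/c = 1702/(-5 - 1*168²) + 32103/(-41653/30188) = 1702/(-5 - 1*28224) + 32103*(-30188/41653) = 1702/(-5 - 28224) - 969125364/41653 = 1702/(-28229) - 969125364/41653 = 1702*(-1/28229) - 969125364/41653 = -1702/28229 - 969125364/41653 = -27357510793762/1175822537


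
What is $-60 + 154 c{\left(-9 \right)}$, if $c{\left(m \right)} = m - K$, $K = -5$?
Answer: $-676$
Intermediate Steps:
$c{\left(m \right)} = 5 + m$ ($c{\left(m \right)} = m - -5 = m + 5 = 5 + m$)
$-60 + 154 c{\left(-9 \right)} = -60 + 154 \left(5 - 9\right) = -60 + 154 \left(-4\right) = -60 - 616 = -676$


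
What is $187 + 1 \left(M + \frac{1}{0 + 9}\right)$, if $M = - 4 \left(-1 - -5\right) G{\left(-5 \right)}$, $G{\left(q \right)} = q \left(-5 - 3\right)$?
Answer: $- \frac{4076}{9} \approx -452.89$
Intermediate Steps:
$G{\left(q \right)} = - 8 q$ ($G{\left(q \right)} = q \left(-8\right) = - 8 q$)
$M = -640$ ($M = - 4 \left(-1 - -5\right) \left(\left(-8\right) \left(-5\right)\right) = - 4 \left(-1 + 5\right) 40 = \left(-4\right) 4 \cdot 40 = \left(-16\right) 40 = -640$)
$187 + 1 \left(M + \frac{1}{0 + 9}\right) = 187 + 1 \left(-640 + \frac{1}{0 + 9}\right) = 187 + 1 \left(-640 + \frac{1}{9}\right) = 187 + 1 \left(- \frac{5759}{9}\right) = 187 - \frac{5759}{9} = - \frac{4076}{9}$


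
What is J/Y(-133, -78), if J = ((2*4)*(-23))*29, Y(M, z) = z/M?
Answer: -354844/39 ≈ -9098.6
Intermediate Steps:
J = -5336 (J = (8*(-23))*29 = -184*29 = -5336)
J/Y(-133, -78) = -5336/((-78/(-133))) = -5336/((-78*(-1/133))) = -5336/78/133 = -5336*133/78 = -354844/39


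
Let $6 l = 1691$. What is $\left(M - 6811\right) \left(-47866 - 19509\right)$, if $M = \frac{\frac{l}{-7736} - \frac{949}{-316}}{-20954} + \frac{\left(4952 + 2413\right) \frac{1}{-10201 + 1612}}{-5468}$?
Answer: $\frac{19713476632243833743756375}{42958940808334368} \approx 4.5889 \cdot 10^{8}$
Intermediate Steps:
$l = \frac{1691}{6}$ ($l = \frac{1}{6} \cdot 1691 = \frac{1691}{6} \approx 281.83$)
$M = \frac{4581935975473}{300712585658340576}$ ($M = \frac{\frac{1691}{6 \left(-7736\right)} - \frac{949}{-316}}{-20954} + \frac{\left(4952 + 2413\right) \frac{1}{-10201 + 1612}}{-5468} = \left(\frac{1691}{6} \left(- \frac{1}{7736}\right) - - \frac{949}{316}\right) \left(- \frac{1}{20954}\right) + \frac{7365}{-8589} \left(- \frac{1}{5468}\right) = \left(- \frac{1691}{46416} + \frac{949}{316}\right) \left(- \frac{1}{20954}\right) + 7365 \left(- \frac{1}{8589}\right) \left(- \frac{1}{5468}\right) = \frac{10878607}{3666864} \left(- \frac{1}{20954}\right) - - \frac{2455}{15654884} = - \frac{10878607}{76835468256} + \frac{2455}{15654884} = \frac{4581935975473}{300712585658340576} \approx 1.5237 \cdot 10^{-5}$)
$\left(M - 6811\right) \left(-47866 - 19509\right) = \left(\frac{4581935975473}{300712585658340576} - 6811\right) \left(-47866 - 19509\right) = \left(- \frac{2048153416337021687663}{300712585658340576}\right) \left(-67375\right) = \frac{19713476632243833743756375}{42958940808334368}$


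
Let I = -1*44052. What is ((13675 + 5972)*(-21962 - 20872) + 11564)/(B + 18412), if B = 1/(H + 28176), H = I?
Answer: -13360416587784/292308911 ≈ -45707.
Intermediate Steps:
I = -44052
H = -44052
B = -1/15876 (B = 1/(-44052 + 28176) = 1/(-15876) = -1/15876 ≈ -6.2988e-5)
((13675 + 5972)*(-21962 - 20872) + 11564)/(B + 18412) = ((13675 + 5972)*(-21962 - 20872) + 11564)/(-1/15876 + 18412) = (19647*(-42834) + 11564)/(292308911/15876) = (-841559598 + 11564)*(15876/292308911) = -841548034*15876/292308911 = -13360416587784/292308911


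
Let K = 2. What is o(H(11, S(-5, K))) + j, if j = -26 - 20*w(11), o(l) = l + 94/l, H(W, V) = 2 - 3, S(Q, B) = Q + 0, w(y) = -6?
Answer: -1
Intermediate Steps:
S(Q, B) = Q
H(W, V) = -1
j = 94 (j = -26 - 20*(-6) = -26 + 120 = 94)
o(H(11, S(-5, K))) + j = (-1 + 94/(-1)) + 94 = (-1 + 94*(-1)) + 94 = (-1 - 94) + 94 = -95 + 94 = -1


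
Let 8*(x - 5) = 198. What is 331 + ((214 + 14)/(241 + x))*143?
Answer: 8577/19 ≈ 451.42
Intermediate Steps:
x = 119/4 (x = 5 + (1/8)*198 = 5 + 99/4 = 119/4 ≈ 29.750)
331 + ((214 + 14)/(241 + x))*143 = 331 + ((214 + 14)/(241 + 119/4))*143 = 331 + (228/(1083/4))*143 = 331 + (228*(4/1083))*143 = 331 + (16/19)*143 = 331 + 2288/19 = 8577/19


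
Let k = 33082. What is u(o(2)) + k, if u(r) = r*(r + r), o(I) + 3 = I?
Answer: 33084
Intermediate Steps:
o(I) = -3 + I
u(r) = 2*r² (u(r) = r*(2*r) = 2*r²)
u(o(2)) + k = 2*(-3 + 2)² + 33082 = 2*(-1)² + 33082 = 2*1 + 33082 = 2 + 33082 = 33084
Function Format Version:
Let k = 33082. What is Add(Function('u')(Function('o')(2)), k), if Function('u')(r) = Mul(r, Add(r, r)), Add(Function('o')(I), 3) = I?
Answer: 33084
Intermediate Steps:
Function('o')(I) = Add(-3, I)
Function('u')(r) = Mul(2, Pow(r, 2)) (Function('u')(r) = Mul(r, Mul(2, r)) = Mul(2, Pow(r, 2)))
Add(Function('u')(Function('o')(2)), k) = Add(Mul(2, Pow(Add(-3, 2), 2)), 33082) = Add(Mul(2, Pow(-1, 2)), 33082) = Add(Mul(2, 1), 33082) = Add(2, 33082) = 33084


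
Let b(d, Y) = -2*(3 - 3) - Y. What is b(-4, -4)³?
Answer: 64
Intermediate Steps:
b(d, Y) = -Y (b(d, Y) = -2*0 - Y = 0 - Y = -Y)
b(-4, -4)³ = (-1*(-4))³ = 4³ = 64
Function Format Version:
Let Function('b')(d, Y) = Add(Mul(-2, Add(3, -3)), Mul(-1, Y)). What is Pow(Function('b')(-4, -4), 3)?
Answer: 64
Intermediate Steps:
Function('b')(d, Y) = Mul(-1, Y) (Function('b')(d, Y) = Add(Mul(-2, 0), Mul(-1, Y)) = Add(0, Mul(-1, Y)) = Mul(-1, Y))
Pow(Function('b')(-4, -4), 3) = Pow(Mul(-1, -4), 3) = Pow(4, 3) = 64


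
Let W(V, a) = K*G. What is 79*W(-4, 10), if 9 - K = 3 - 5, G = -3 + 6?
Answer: 2607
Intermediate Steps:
G = 3
K = 11 (K = 9 - (3 - 5) = 9 - 1*(-2) = 9 + 2 = 11)
W(V, a) = 33 (W(V, a) = 11*3 = 33)
79*W(-4, 10) = 79*33 = 2607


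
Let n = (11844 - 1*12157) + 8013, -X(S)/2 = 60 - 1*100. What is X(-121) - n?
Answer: -7620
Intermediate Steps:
X(S) = 80 (X(S) = -2*(60 - 1*100) = -2*(60 - 100) = -2*(-40) = 80)
n = 7700 (n = (11844 - 12157) + 8013 = -313 + 8013 = 7700)
X(-121) - n = 80 - 1*7700 = 80 - 7700 = -7620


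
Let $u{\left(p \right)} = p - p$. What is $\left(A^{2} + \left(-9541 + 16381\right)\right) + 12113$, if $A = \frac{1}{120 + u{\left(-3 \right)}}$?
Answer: $\frac{272923201}{14400} \approx 18953.0$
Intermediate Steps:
$u{\left(p \right)} = 0$
$A = \frac{1}{120}$ ($A = \frac{1}{120 + 0} = \frac{1}{120} \approx 0.0083333$)
$\left(A^{2} + \left(-9541 + 16381\right)\right) + 12113 = \left(\left(\frac{1}{120}\right)^{2} + \left(-9541 + 16381\right)\right) + 12113 = \left(\frac{1}{14400} + 6840\right) + 12113 = \frac{98496001}{14400} + 12113 = \frac{272923201}{14400}$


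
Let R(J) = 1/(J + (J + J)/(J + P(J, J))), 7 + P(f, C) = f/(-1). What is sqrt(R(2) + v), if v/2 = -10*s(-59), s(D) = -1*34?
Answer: sqrt(68070)/10 ≈ 26.090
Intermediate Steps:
P(f, C) = -7 - f (P(f, C) = -7 + f/(-1) = -7 + f*(-1) = -7 - f)
s(D) = -34
v = 680 (v = 2*(-10*(-34)) = 2*340 = 680)
R(J) = 7/(5*J) (R(J) = 1/(J + (J + J)/(J + (-7 - J))) = 1/(J + (2*J)/(-7)) = 1/(J + (2*J)*(-1/7)) = 1/(J - 2*J/7) = 1/(5*J/7) = 7/(5*J))
sqrt(R(2) + v) = sqrt((7/5)/2 + 680) = sqrt((7/5)*(1/2) + 680) = sqrt(7/10 + 680) = sqrt(6807/10) = sqrt(68070)/10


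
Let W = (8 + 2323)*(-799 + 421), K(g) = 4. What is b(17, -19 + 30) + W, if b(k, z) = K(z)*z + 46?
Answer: -881028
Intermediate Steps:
b(k, z) = 46 + 4*z (b(k, z) = 4*z + 46 = 46 + 4*z)
W = -881118 (W = 2331*(-378) = -881118)
b(17, -19 + 30) + W = (46 + 4*(-19 + 30)) - 881118 = (46 + 4*11) - 881118 = (46 + 44) - 881118 = 90 - 881118 = -881028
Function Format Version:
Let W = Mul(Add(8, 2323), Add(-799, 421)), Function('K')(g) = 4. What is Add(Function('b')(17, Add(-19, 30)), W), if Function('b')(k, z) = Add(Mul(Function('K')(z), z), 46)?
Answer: -881028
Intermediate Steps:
Function('b')(k, z) = Add(46, Mul(4, z)) (Function('b')(k, z) = Add(Mul(4, z), 46) = Add(46, Mul(4, z)))
W = -881118 (W = Mul(2331, -378) = -881118)
Add(Function('b')(17, Add(-19, 30)), W) = Add(Add(46, Mul(4, Add(-19, 30))), -881118) = Add(Add(46, Mul(4, 11)), -881118) = Add(Add(46, 44), -881118) = Add(90, -881118) = -881028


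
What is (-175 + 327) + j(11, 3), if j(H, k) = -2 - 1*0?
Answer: 150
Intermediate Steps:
j(H, k) = -2 (j(H, k) = -2 + 0 = -2)
(-175 + 327) + j(11, 3) = (-175 + 327) - 2 = 152 - 2 = 150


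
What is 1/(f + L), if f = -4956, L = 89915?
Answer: 1/84959 ≈ 1.1770e-5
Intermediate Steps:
1/(f + L) = 1/(-4956 + 89915) = 1/84959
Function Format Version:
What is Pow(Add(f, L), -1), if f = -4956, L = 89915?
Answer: Rational(1, 84959) ≈ 1.1770e-5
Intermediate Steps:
Pow(Add(f, L), -1) = Pow(Add(-4956, 89915), -1) = Pow(84959, -1) = Rational(1, 84959)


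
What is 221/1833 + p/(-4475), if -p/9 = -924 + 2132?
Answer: 1609027/630975 ≈ 2.5501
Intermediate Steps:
p = -10872 (p = -9*(-924 + 2132) = -9*1208 = -10872)
221/1833 + p/(-4475) = 221/1833 - 10872/(-4475) = 221*(1/1833) - 10872*(-1/4475) = 17/141 + 10872/4475 = 1609027/630975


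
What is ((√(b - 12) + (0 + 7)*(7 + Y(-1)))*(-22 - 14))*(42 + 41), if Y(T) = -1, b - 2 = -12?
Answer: -125496 - 2988*I*√22 ≈ -1.255e+5 - 14015.0*I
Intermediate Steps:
b = -10 (b = 2 - 12 = -10)
((√(b - 12) + (0 + 7)*(7 + Y(-1)))*(-22 - 14))*(42 + 41) = ((√(-10 - 12) + (0 + 7)*(7 - 1))*(-22 - 14))*(42 + 41) = ((√(-22) + 7*6)*(-36))*83 = ((I*√22 + 42)*(-36))*83 = ((42 + I*√22)*(-36))*83 = (-1512 - 36*I*√22)*83 = -125496 - 2988*I*√22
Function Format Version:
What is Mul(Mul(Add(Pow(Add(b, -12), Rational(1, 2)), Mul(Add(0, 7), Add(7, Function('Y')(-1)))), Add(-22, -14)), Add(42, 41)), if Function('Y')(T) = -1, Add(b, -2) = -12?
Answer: Add(-125496, Mul(-2988, I, Pow(22, Rational(1, 2)))) ≈ Add(-1.2550e+5, Mul(-14015., I))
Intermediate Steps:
b = -10 (b = Add(2, -12) = -10)
Mul(Mul(Add(Pow(Add(b, -12), Rational(1, 2)), Mul(Add(0, 7), Add(7, Function('Y')(-1)))), Add(-22, -14)), Add(42, 41)) = Mul(Mul(Add(Pow(Add(-10, -12), Rational(1, 2)), Mul(Add(0, 7), Add(7, -1))), Add(-22, -14)), Add(42, 41)) = Mul(Mul(Add(Pow(-22, Rational(1, 2)), Mul(7, 6)), -36), 83) = Mul(Mul(Add(Mul(I, Pow(22, Rational(1, 2))), 42), -36), 83) = Mul(Mul(Add(42, Mul(I, Pow(22, Rational(1, 2)))), -36), 83) = Mul(Add(-1512, Mul(-36, I, Pow(22, Rational(1, 2)))), 83) = Add(-125496, Mul(-2988, I, Pow(22, Rational(1, 2))))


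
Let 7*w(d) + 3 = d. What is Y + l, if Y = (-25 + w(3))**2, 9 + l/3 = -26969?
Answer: -80309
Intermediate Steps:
l = -80934 (l = -27 + 3*(-26969) = -27 - 80907 = -80934)
w(d) = -3/7 + d/7
Y = 625 (Y = (-25 + (-3/7 + (1/7)*3))**2 = (-25 + (-3/7 + 3/7))**2 = (-25 + 0)**2 = (-25)**2 = 625)
Y + l = 625 - 80934 = -80309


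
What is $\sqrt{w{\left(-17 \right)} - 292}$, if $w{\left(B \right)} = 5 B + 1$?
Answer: $2 i \sqrt{94} \approx 19.391 i$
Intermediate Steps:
$w{\left(B \right)} = 1 + 5 B$
$\sqrt{w{\left(-17 \right)} - 292} = \sqrt{\left(1 + 5 \left(-17\right)\right) - 292} = \sqrt{\left(1 - 85\right) - 292} = \sqrt{-84 - 292} = \sqrt{-376} = 2 i \sqrt{94}$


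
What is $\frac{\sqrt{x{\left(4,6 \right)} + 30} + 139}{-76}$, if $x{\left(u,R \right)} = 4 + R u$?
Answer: $- \frac{139}{76} - \frac{\sqrt{58}}{76} \approx -1.9292$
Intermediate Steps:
$\frac{\sqrt{x{\left(4,6 \right)} + 30} + 139}{-76} = \frac{\sqrt{\left(4 + 6 \cdot 4\right) + 30} + 139}{-76} = - \frac{\sqrt{\left(4 + 24\right) + 30} + 139}{76} = - \frac{\sqrt{28 + 30} + 139}{76} = - \frac{\sqrt{58} + 139}{76} = - \frac{139 + \sqrt{58}}{76} = - \frac{139}{76} - \frac{\sqrt{58}}{76}$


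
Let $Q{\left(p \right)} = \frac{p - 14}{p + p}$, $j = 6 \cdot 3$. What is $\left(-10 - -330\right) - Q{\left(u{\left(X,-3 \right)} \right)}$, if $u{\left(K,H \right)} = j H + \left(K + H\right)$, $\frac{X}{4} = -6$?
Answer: $\frac{51745}{162} \approx 319.41$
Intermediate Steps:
$j = 18$
$X = -24$ ($X = 4 \left(-6\right) = -24$)
$u{\left(K,H \right)} = K + 19 H$ ($u{\left(K,H \right)} = 18 H + \left(K + H\right) = 18 H + \left(H + K\right) = K + 19 H$)
$Q{\left(p \right)} = \frac{-14 + p}{2 p}$
$\left(-10 - -330\right) - Q{\left(u{\left(X,-3 \right)} \right)} = \left(-10 - -330\right) - \frac{-14 + \left(-24 + 19 \left(-3\right)\right)}{2 \left(-24 + 19 \left(-3\right)\right)} = \left(-10 + 330\right) - \frac{-14 - 81}{2 \left(-24 - 57\right)} = 320 - \frac{-14 - 81}{2 \left(-81\right)} = 320 - \frac{1}{2} \left(- \frac{1}{81}\right) \left(-95\right) = 320 - \frac{95}{162} = \frac{51745}{162}$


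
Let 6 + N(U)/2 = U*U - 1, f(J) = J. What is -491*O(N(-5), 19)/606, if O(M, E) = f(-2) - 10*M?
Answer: 88871/303 ≈ 293.30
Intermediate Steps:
N(U) = -14 + 2*U**2 (N(U) = -12 + 2*(U*U - 1) = -12 + 2*(U**2 - 1) = -12 + 2*(-1 + U**2) = -12 + (-2 + 2*U**2) = -14 + 2*U**2)
O(M, E) = -2 - 10*M
-491*O(N(-5), 19)/606 = -(-491/303 - 2455*(-14 + 2*(-5)**2)/303) = -(-491/303 - 2455*(-14 + 2*25)/303) = -(-491/303 - 2455*(-14 + 50)/303) = -491/(606/(-2 - 10*36)) = -491/(606/(-2 - 360)) = -491/(606/(-362)) = -491/(606*(-1/362)) = -491/(-303/181) = -491*(-181/303) = 88871/303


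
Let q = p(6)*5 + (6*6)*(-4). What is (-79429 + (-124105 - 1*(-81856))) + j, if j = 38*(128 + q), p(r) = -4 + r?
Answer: -121906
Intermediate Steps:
q = -134 (q = (-4 + 6)*5 + (6*6)*(-4) = 2*5 + 36*(-4) = 10 - 144 = -134)
j = -228 (j = 38*(128 - 134) = 38*(-6) = -228)
(-79429 + (-124105 - 1*(-81856))) + j = (-79429 + (-124105 - 1*(-81856))) - 228 = (-79429 + (-124105 + 81856)) - 228 = (-79429 - 42249) - 228 = -121678 - 228 = -121906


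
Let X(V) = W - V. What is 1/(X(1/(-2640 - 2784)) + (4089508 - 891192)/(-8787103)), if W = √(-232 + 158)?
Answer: -826392583363272334032/168398624861213087405377 - 2271594434329231075584*I*√74/168398624861213087405377 ≈ -0.0049074 - 0.11604*I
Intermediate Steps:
W = I*√74 (W = √(-74) = I*√74 ≈ 8.6023*I)
X(V) = -V + I*√74 (X(V) = I*√74 - V = -V + I*√74)
1/(X(1/(-2640 - 2784)) + (4089508 - 891192)/(-8787103)) = 1/((-1/(-2640 - 2784) + I*√74) + (4089508 - 891192)/(-8787103)) = 1/((-1/(-5424) + I*√74) + 3198316*(-1/8787103)) = 1/((-1*(-1/5424) + I*√74) - 3198316/8787103) = 1/((1/5424 + I*√74) - 3198316/8787103) = 1/(-17338878881/47661246672 + I*√74)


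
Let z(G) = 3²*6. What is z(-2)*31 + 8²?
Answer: 1738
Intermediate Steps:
z(G) = 54 (z(G) = 9*6 = 54)
z(-2)*31 + 8² = 54*31 + 8² = 1674 + 64 = 1738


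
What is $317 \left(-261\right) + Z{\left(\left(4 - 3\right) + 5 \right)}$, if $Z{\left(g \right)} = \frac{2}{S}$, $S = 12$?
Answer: $- \frac{496421}{6} \approx -82737.0$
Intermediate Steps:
$Z{\left(g \right)} = \frac{1}{6}$ ($Z{\left(g \right)} = \frac{2}{12} = 2 \cdot \frac{1}{12} = \frac{1}{6}$)
$317 \left(-261\right) + Z{\left(\left(4 - 3\right) + 5 \right)} = 317 \left(-261\right) + \frac{1}{6} = -82737 + \frac{1}{6} = - \frac{496421}{6}$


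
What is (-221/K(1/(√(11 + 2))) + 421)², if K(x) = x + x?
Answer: 1343897/4 - 93041*√13 ≈ 510.15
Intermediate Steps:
K(x) = 2*x
(-221/K(1/(√(11 + 2))) + 421)² = (-221*√(11 + 2)/2 + 421)² = (-221*√13/2 + 421)² = (421 - 221*√13/2)²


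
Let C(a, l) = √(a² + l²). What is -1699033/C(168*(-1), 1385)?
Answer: -27853*√1946449/31909 ≈ -1217.8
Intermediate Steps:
-1699033/C(168*(-1), 1385) = -1699033/√((168*(-1))² + 1385²) = -1699033/√((-168)² + 1918225) = -1699033/√(28224 + 1918225) = -1699033*√1946449/1946449 = -27853*√1946449/31909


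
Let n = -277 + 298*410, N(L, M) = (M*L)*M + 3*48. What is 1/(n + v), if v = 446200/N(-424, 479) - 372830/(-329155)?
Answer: 160105666001/19517541617981284 ≈ 8.2032e-6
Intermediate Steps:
N(L, M) = 144 + L*M² (N(L, M) = (L*M)*M + 144 = L*M² + 144 = 144 + L*M²)
v = 180615461381/160105666001 (v = 446200/(144 - 424*479²) - 372830/(-329155) = 446200/(144 - 424*229441) - 372830*(-1/329155) = 446200/(144 - 97282984) + 74566/65831 = 446200/(-97282840) + 74566/65831 = 446200*(-1/97282840) + 74566/65831 = -11155/2432071 + 74566/65831 = 180615461381/160105666001 ≈ 1.1281)
n = 121903 (n = -277 + 122180 = 121903)
1/(n + v) = 1/(121903 + 180615461381/160105666001) = 1/(19517541617981284/160105666001) = 160105666001/19517541617981284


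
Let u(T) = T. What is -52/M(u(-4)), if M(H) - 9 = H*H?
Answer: -52/25 ≈ -2.0800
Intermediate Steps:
M(H) = 9 + H**2 (M(H) = 9 + H*H = 9 + H**2)
-52/M(u(-4)) = -52/(9 + (-4)**2) = -52/(9 + 16) = -52/25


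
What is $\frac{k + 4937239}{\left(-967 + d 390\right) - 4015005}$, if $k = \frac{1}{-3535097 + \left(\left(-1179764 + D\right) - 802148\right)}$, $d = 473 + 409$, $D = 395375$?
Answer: $- \frac{25286731128525}{18806599074928} \approx -1.3446$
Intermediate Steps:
$d = 882$
$k = - \frac{1}{5121634}$ ($k = \frac{1}{-3535097 + \left(\left(-1179764 + 395375\right) - 802148\right)} = \frac{1}{-3535097 - 1586537} = \frac{1}{-5121634} = - \frac{1}{5121634} \approx -1.9525 \cdot 10^{-7}$)
$\frac{k + 4937239}{\left(-967 + d 390\right) - 4015005} = \frac{- \frac{1}{5121634} + 4937239}{\left(-967 + 882 \cdot 390\right) - 4015005} = \frac{25286731128525}{5121634 \left(\left(-967 + 343980\right) - 4015005\right)} = \frac{25286731128525}{5121634 \left(343013 - 4015005\right)} = \frac{25286731128525}{5121634 \left(-3671992\right)} = \frac{25286731128525}{5121634} \left(- \frac{1}{3671992}\right) = - \frac{25286731128525}{18806599074928}$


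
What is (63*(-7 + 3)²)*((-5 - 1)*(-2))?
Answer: 12096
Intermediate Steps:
(63*(-7 + 3)²)*((-5 - 1)*(-2)) = (63*(-4)²)*(-6*(-2)) = (63*16)*12 = 1008*12 = 12096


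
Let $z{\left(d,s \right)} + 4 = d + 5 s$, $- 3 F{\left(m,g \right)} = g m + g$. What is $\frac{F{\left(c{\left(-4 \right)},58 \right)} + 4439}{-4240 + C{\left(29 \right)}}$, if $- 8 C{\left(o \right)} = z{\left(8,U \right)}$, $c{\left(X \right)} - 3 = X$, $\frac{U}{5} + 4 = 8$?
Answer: $- \frac{4439}{4253} \approx -1.0437$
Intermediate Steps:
$U = 20$ ($U = -20 + 5 \cdot 8 = -20 + 40 = 20$)
$c{\left(X \right)} = 3 + X$
$F{\left(m,g \right)} = - \frac{g}{3} - \frac{g m}{3}$ ($F{\left(m,g \right)} = - \frac{g m + g}{3} = - \frac{g + g m}{3} = - \frac{g}{3} - \frac{g m}{3}$)
$z{\left(d,s \right)} = -4 + d + 5 s$ ($z{\left(d,s \right)} = -4 + \left(d + 5 s\right) = -4 + d + 5 s$)
$C{\left(o \right)} = -13$ ($C{\left(o \right)} = - \frac{-4 + 8 + 5 \cdot 20}{8} = - \frac{-4 + 8 + 100}{8} = \left(- \frac{1}{8}\right) 104 = -13$)
$\frac{F{\left(c{\left(-4 \right)},58 \right)} + 4439}{-4240 + C{\left(29 \right)}} = \frac{\left(- \frac{1}{3}\right) 58 \left(1 + \left(3 - 4\right)\right) + 4439}{-4240 - 13} = \frac{\left(- \frac{1}{3}\right) 58 \left(1 - 1\right) + 4439}{-4253} = \left(\left(- \frac{1}{3}\right) 58 \cdot 0 + 4439\right) \left(- \frac{1}{4253}\right) = \left(0 + 4439\right) \left(- \frac{1}{4253}\right) = 4439 \left(- \frac{1}{4253}\right) = - \frac{4439}{4253}$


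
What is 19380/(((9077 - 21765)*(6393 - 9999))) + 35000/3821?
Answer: 133452210915/14568494824 ≈ 9.1603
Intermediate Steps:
19380/(((9077 - 21765)*(6393 - 9999))) + 35000/3821 = 19380/((-12688*(-3606))) + 35000*(1/3821) = 19380/45752928 + 35000/3821 = 19380*(1/45752928) + 35000/3821 = 1615/3812744 + 35000/3821 = 133452210915/14568494824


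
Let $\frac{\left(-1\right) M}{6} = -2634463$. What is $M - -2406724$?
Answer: $18213502$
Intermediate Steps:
$M = 15806778$ ($M = \left(-6\right) \left(-2634463\right) = 15806778$)
$M - -2406724 = 15806778 - -2406724 = 15806778 + 2406724 = 18213502$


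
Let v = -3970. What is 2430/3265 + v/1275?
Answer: -394552/166515 ≈ -2.3695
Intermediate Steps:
2430/3265 + v/1275 = 2430/3265 - 3970/1275 = 2430*(1/3265) - 3970*1/1275 = 486/653 - 794/255 = -394552/166515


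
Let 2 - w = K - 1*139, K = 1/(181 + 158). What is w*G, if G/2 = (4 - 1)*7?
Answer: 669172/113 ≈ 5921.9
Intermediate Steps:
K = 1/339 ≈ 0.0029499
G = 42 (G = 2*((4 - 1)*7) = 2*(3*7) = 2*21 = 42)
w = 47798/339 (w = 2 - (1/339 - 1*139) = 2 - (1/339 - 139) = 2 - 1*(-47120/339) = 2 + 47120/339 = 47798/339 ≈ 141.00)
w*G = (47798/339)*42 = 669172/113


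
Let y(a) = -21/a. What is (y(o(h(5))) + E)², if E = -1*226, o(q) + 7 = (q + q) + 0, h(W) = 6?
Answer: 1324801/25 ≈ 52992.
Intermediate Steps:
o(q) = -7 + 2*q (o(q) = -7 + ((q + q) + 0) = -7 + (2*q + 0) = -7 + 2*q)
E = -226
(y(o(h(5))) + E)² = (-21/(-7 + 2*6) - 226)² = (-21/(-7 + 12) - 226)² = (-21/5 - 226)² = (-1151/5)² = 1324801/25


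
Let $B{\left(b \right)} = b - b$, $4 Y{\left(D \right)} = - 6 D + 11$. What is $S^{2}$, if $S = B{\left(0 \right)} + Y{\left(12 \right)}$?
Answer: $\frac{3721}{16} \approx 232.56$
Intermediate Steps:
$Y{\left(D \right)} = \frac{11}{4} - \frac{3 D}{2}$ ($Y{\left(D \right)} = \frac{- 6 D + 11}{4} = \frac{11 - 6 D}{4} = \frac{11}{4} - \frac{3 D}{2}$)
$B{\left(b \right)} = 0$
$S = - \frac{61}{4}$ ($S = 0 + \left(\frac{11}{4} - 18\right) = 0 - \frac{61}{4} = - \frac{61}{4} \approx -15.25$)
$S^{2} = \left(- \frac{61}{4}\right)^{2} = \frac{3721}{16}$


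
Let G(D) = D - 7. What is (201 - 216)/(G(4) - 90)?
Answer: 5/31 ≈ 0.16129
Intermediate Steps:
G(D) = -7 + D
(201 - 216)/(G(4) - 90) = (201 - 216)/((-7 + 4) - 90) = -15/(-3 - 90) = -15/(-93) = -15*(-1/93) = 5/31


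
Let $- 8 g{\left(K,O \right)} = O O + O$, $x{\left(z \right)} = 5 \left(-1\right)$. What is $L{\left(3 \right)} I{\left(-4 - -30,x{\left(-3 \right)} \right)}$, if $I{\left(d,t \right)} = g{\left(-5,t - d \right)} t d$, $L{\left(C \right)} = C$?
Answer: $\frac{90675}{2} \approx 45338.0$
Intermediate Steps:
$x{\left(z \right)} = -5$
$g{\left(K,O \right)} = - \frac{O}{8} - \frac{O^{2}}{8}$ ($g{\left(K,O \right)} = - \frac{O O + O}{8} = - \frac{O^{2} + O}{8} = - \frac{O + O^{2}}{8} = - \frac{O}{8} - \frac{O^{2}}{8}$)
$I{\left(d,t \right)} = - \frac{d t \left(t - d\right) \left(1 + t - d\right)}{8}$ ($I{\left(d,t \right)} = - \frac{\left(t - d\right) \left(1 - \left(d - t\right)\right)}{8} t d = - \frac{\left(t - d\right) \left(1 + t - d\right)}{8} t d = - \frac{t \left(t - d\right) \left(1 + t - d\right)}{8} d = - \frac{d t \left(t - d\right) \left(1 + t - d\right)}{8}$)
$L{\left(3 \right)} I{\left(-4 - -30,x{\left(-3 \right)} \right)} = 3 \cdot \frac{1}{8} \left(-4 - -30\right) \left(-5\right) \left(\left(-4 - -30\right) - -5\right) \left(1 - 5 - \left(-4 - -30\right)\right) = 3 \cdot \frac{1}{8} \left(-4 + 30\right) \left(-5\right) \left(\left(-4 + 30\right) + 5\right) \left(1 - 5 - \left(-4 + 30\right)\right) = 3 \cdot \frac{1}{8} \cdot 26 \left(-5\right) \left(26 + 5\right) \left(1 - 5 - 26\right) = 3 \cdot \frac{1}{8} \cdot 26 \left(-5\right) 31 \left(1 - 5 - 26\right) = 3 \cdot \frac{1}{8} \cdot 26 \left(-5\right) 31 \left(-30\right) = 3 \cdot \frac{30225}{2} = \frac{90675}{2}$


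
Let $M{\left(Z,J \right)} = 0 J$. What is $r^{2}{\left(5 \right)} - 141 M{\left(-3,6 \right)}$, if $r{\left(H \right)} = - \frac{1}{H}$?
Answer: $\frac{1}{25} \approx 0.04$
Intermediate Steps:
$M{\left(Z,J \right)} = 0$
$r^{2}{\left(5 \right)} - 141 M{\left(-3,6 \right)} = \left(- \frac{1}{5}\right)^{2} - 0 = \left(\left(-1\right) \frac{1}{5}\right)^{2} + 0 = \left(- \frac{1}{5}\right)^{2} + 0 = \frac{1}{25} + 0 = \frac{1}{25}$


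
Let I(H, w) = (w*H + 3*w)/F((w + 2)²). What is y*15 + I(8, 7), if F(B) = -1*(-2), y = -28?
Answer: -763/2 ≈ -381.50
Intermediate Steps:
F(B) = 2
I(H, w) = 3*w/2 + H*w/2 (I(H, w) = (w*H + 3*w)/2 = (H*w + 3*w)*(½) = (3*w + H*w)*(½) = 3*w/2 + H*w/2)
y*15 + I(8, 7) = -28*15 + (½)*7*(3 + 8) = -420 + (½)*7*11 = -420 + 77/2 = -763/2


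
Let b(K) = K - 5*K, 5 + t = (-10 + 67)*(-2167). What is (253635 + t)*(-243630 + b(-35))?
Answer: -31680727390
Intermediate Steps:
t = -123524 (t = -5 + (-10 + 67)*(-2167) = -5 + 57*(-2167) = -5 - 123519 = -123524)
b(K) = -4*K
(253635 + t)*(-243630 + b(-35)) = (253635 - 123524)*(-243630 - 4*(-35)) = 130111*(-243630 + 140) = 130111*(-243490) = -31680727390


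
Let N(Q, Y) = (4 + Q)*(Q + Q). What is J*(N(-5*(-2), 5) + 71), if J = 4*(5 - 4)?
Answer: 1404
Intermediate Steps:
N(Q, Y) = 2*Q*(4 + Q) (N(Q, Y) = (4 + Q)*(2*Q) = 2*Q*(4 + Q))
J = 4 (J = 4*1 = 4)
J*(N(-5*(-2), 5) + 71) = 4*(2*(-5*(-2))*(4 - 5*(-2)) + 71) = 4*(2*10*(4 + 10) + 71) = 4*(2*10*14 + 71) = 4*(280 + 71) = 4*351 = 1404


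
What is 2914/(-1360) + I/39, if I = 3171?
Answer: 699819/8840 ≈ 79.165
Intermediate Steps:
2914/(-1360) + I/39 = 2914/(-1360) + 3171/39 = 2914*(-1/1360) + 3171*(1/39) = -1457/680 + 1057/13 = 699819/8840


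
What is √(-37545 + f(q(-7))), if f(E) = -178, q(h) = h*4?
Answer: I*√37723 ≈ 194.22*I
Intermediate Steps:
q(h) = 4*h
√(-37545 + f(q(-7))) = √(-37545 - 178) = √(-37723) = I*√37723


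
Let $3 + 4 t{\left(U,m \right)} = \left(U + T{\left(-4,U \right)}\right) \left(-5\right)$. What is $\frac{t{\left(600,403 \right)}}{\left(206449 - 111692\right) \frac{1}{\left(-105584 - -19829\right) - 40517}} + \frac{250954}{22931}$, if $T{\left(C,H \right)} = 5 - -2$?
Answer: $\frac{2222944732882}{2172872767} \approx 1023.0$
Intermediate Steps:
$T{\left(C,H \right)} = 7$ ($T{\left(C,H \right)} = 5 + 2 = 7$)
$t{\left(U,m \right)} = - \frac{19}{2} - \frac{5 U}{4}$ ($t{\left(U,m \right)} = - \frac{3}{4} + \frac{\left(U + 7\right) \left(-5\right)}{4} = - \frac{3}{4} + \frac{\left(7 + U\right) \left(-5\right)}{4} = - \frac{3}{4} + \frac{-35 - 5 U}{4} = - \frac{3}{4} - \left(\frac{35}{4} + \frac{5 U}{4}\right) = - \frac{19}{2} - \frac{5 U}{4}$)
$\frac{t{\left(600,403 \right)}}{\left(206449 - 111692\right) \frac{1}{\left(-105584 - -19829\right) - 40517}} + \frac{250954}{22931} = \frac{- \frac{19}{2} - 750}{\left(206449 - 111692\right) \frac{1}{\left(-105584 - -19829\right) - 40517}} + \frac{250954}{22931} = \frac{- \frac{19}{2} - 750}{94757 \frac{1}{\left(-105584 + 19829\right) - 40517}} + 250954 \cdot \frac{1}{22931} = - \frac{1519}{2 \frac{94757}{-85755 - 40517}} + \frac{250954}{22931} = - \frac{1519}{2 \frac{94757}{-126272}} + \frac{250954}{22931} = - \frac{1519}{2 \cdot 94757 \left(- \frac{1}{126272}\right)} + \frac{250954}{22931} = - \frac{1519}{2 \left(- \frac{94757}{126272}\right)} + \frac{250954}{22931} = \left(- \frac{1519}{2}\right) \left(- \frac{126272}{94757}\right) + \frac{250954}{22931} = \frac{95903584}{94757} + \frac{250954}{22931} = \frac{2222944732882}{2172872767}$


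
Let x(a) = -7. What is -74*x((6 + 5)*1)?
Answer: 518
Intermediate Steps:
-74*x((6 + 5)*1) = -74*(-7) = 518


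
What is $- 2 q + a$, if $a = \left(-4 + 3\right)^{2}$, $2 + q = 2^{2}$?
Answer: $-3$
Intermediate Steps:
$q = 2$ ($q = -2 + 2^{2} = -2 + 4 = 2$)
$a = 1$ ($a = \left(-1\right)^{2} = 1$)
$- 2 q + a = \left(-2\right) 2 + 1 = -4 + 1 = -3$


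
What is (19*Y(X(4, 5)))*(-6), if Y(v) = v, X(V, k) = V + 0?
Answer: -456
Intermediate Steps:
X(V, k) = V
(19*Y(X(4, 5)))*(-6) = (19*4)*(-6) = 76*(-6) = -456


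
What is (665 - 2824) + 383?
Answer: -1776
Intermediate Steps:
(665 - 2824) + 383 = -2159 + 383 = -1776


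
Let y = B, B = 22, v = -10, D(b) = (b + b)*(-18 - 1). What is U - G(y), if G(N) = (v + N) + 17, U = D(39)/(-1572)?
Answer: -7351/262 ≈ -28.057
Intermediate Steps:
D(b) = -38*b (D(b) = (2*b)*(-19) = -38*b)
U = 247/262 (U = -38*39/(-1572) = -1482*(-1/1572) = 247/262 ≈ 0.94275)
y = 22
G(N) = 7 + N (G(N) = (-10 + N) + 17 = 7 + N)
U - G(y) = 247/262 - (7 + 22) = 247/262 - 1*29 = 247/262 - 29 = -7351/262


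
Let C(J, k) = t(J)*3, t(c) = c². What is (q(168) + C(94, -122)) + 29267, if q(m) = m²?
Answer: 83999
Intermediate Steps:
C(J, k) = 3*J² (C(J, k) = J²*3 = 3*J²)
(q(168) + C(94, -122)) + 29267 = (168² + 3*94²) + 29267 = (28224 + 3*8836) + 29267 = (28224 + 26508) + 29267 = 54732 + 29267 = 83999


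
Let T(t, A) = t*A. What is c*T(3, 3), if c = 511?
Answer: 4599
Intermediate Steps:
T(t, A) = A*t
c*T(3, 3) = 511*(3*3) = 511*9 = 4599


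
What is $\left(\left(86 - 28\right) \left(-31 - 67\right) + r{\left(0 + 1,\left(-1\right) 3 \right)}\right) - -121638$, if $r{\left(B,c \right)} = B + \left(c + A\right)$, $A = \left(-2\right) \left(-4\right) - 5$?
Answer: $115955$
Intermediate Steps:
$A = 3$ ($A = 8 - 5 = 3$)
$r{\left(B,c \right)} = 3 + B + c$ ($r{\left(B,c \right)} = B + \left(c + 3\right) = B + \left(3 + c\right) = 3 + B + c$)
$\left(\left(86 - 28\right) \left(-31 - 67\right) + r{\left(0 + 1,\left(-1\right) 3 \right)}\right) - -121638 = \left(\left(86 - 28\right) \left(-31 - 67\right) + \left(3 + \left(0 + 1\right) - 3\right)\right) - -121638 = \left(58 \left(-98\right) + \left(3 + 1 - 3\right)\right) + 121638 = \left(-5684 + 1\right) + 121638 = -5683 + 121638 = 115955$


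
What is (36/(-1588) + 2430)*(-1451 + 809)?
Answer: -619338042/397 ≈ -1.5600e+6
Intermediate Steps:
(36/(-1588) + 2430)*(-1451 + 809) = (36*(-1/1588) + 2430)*(-642) = (-9/397 + 2430)*(-642) = (964701/397)*(-642) = -619338042/397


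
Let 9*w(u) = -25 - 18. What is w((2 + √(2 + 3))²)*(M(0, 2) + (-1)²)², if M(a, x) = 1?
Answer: -172/9 ≈ -19.111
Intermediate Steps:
w(u) = -43/9 (w(u) = (-25 - 18)/9 = (⅑)*(-43) = -43/9)
w((2 + √(2 + 3))²)*(M(0, 2) + (-1)²)² = -43*(1 + (-1)²)²/9 = -43*(1 + 1)²/9 = -43/9*2² = -43/9*4 = -172/9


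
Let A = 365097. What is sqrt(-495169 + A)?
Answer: 2*I*sqrt(32518) ≈ 360.65*I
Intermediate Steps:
sqrt(-495169 + A) = sqrt(-495169 + 365097) = sqrt(-130072) = 2*I*sqrt(32518)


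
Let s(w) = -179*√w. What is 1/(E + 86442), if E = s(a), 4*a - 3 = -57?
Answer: 57628/4981767945 + 179*I*√6/4981767945 ≈ 1.1568e-5 + 8.8013e-8*I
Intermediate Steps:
a = -27/2 (a = ¾ + (¼)*(-57) = ¾ - 57/4 = -27/2 ≈ -13.500)
E = -537*I*√6/2 ≈ -657.69*I
1/(E + 86442) = 1/(-537*I*√6/2 + 86442) = 1/(86442 - 537*I*√6/2)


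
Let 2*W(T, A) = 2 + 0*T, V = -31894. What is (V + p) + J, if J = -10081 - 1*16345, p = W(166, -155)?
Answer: -58319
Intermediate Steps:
W(T, A) = 1 (W(T, A) = (2 + 0*T)/2 = (2 + 0)/2 = (½)*2 = 1)
p = 1
J = -26426 (J = -10081 - 16345 = -26426)
(V + p) + J = (-31894 + 1) - 26426 = -31893 - 26426 = -58319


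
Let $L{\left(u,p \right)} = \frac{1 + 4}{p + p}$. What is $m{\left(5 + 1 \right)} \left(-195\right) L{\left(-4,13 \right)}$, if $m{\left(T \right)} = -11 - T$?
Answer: $\frac{1275}{2} \approx 637.5$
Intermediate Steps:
$L{\left(u,p \right)} = \frac{5}{2 p}$
$m{\left(5 + 1 \right)} \left(-195\right) L{\left(-4,13 \right)} = \left(-11 - \left(5 + 1\right)\right) \left(-195\right) \frac{5}{2 \cdot 13} = \left(-11 - 6\right) \left(-195\right) \frac{5}{2} \cdot \frac{1}{13} = \left(-11 - 6\right) \left(-195\right) \frac{5}{26} = \left(-17\right) \left(-195\right) \frac{5}{26} = 3315 \cdot \frac{5}{26} = \frac{1275}{2}$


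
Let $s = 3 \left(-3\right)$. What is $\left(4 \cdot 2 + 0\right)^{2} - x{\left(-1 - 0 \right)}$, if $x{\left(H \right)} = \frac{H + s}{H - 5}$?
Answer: $\frac{187}{3} \approx 62.333$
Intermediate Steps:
$s = -9$
$x{\left(H \right)} = \frac{-9 + H}{-5 + H}$ ($x{\left(H \right)} = \frac{H - 9}{H - 5} = \frac{-9 + H}{-5 + H}$)
$\left(4 \cdot 2 + 0\right)^{2} - x{\left(-1 - 0 \right)} = \left(4 \cdot 2 + 0\right)^{2} - \frac{-9 - 1}{-5 - 1} = \left(8 + 0\right)^{2} - \frac{-9 + \left(-1 + 0\right)}{-5 + \left(-1 + 0\right)} = 8^{2} - \frac{-9 - 1}{-5 - 1} = 64 - \frac{1}{-6} \left(-10\right) = 64 - \left(- \frac{1}{6}\right) \left(-10\right) = 64 - \frac{5}{3} = \frac{187}{3}$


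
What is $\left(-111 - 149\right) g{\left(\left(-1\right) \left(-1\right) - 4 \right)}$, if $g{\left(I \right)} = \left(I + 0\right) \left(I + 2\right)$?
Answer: $-780$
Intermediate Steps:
$g{\left(I \right)} = I \left(2 + I\right)$
$\left(-111 - 149\right) g{\left(\left(-1\right) \left(-1\right) - 4 \right)} = \left(-111 - 149\right) \left(\left(-1\right) \left(-1\right) - 4\right) \left(2 - 3\right) = - 260 \left(1 - 4\right) \left(2 + \left(1 - 4\right)\right) = - 260 \left(- 3 \left(2 - 3\right)\right) = - 260 \left(\left(-3\right) \left(-1\right)\right) = \left(-260\right) 3 = -780$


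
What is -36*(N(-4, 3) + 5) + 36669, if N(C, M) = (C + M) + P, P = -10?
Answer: 36885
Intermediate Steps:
N(C, M) = -10 + C + M (N(C, M) = (C + M) - 10 = -10 + C + M)
-36*(N(-4, 3) + 5) + 36669 = -36*((-10 - 4 + 3) + 5) + 36669 = -36*(-11 + 5) + 36669 = -36*(-6) + 36669 = 216 + 36669 = 36885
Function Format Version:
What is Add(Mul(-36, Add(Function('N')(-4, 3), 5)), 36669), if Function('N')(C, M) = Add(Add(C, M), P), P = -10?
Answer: 36885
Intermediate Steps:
Function('N')(C, M) = Add(-10, C, M) (Function('N')(C, M) = Add(Add(C, M), -10) = Add(-10, C, M))
Add(Mul(-36, Add(Function('N')(-4, 3), 5)), 36669) = Add(Mul(-36, Add(Add(-10, -4, 3), 5)), 36669) = Add(Mul(-36, Add(-11, 5)), 36669) = Add(Mul(-36, -6), 36669) = Add(216, 36669) = 36885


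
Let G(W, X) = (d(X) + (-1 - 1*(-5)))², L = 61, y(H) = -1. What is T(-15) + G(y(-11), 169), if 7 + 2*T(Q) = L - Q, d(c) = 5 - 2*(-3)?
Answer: 519/2 ≈ 259.50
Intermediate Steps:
d(c) = 11 (d(c) = 5 + 6 = 11)
G(W, X) = 225 (G(W, X) = (11 + (-1 - 1*(-5)))² = (11 + (-1 + 5))² = (11 + 4)² = 15² = 225)
T(Q) = 27 - Q/2 (T(Q) = -7/2 + (61 - Q)/2 = -7/2 + (61/2 - Q/2) = 27 - Q/2)
T(-15) + G(y(-11), 169) = (27 - ½*(-15)) + 225 = (27 + 15/2) + 225 = 69/2 + 225 = 519/2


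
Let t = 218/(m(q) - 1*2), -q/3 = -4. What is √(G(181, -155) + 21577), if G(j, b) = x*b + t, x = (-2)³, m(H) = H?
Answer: √570970/5 ≈ 151.13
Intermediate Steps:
q = 12 (q = -3*(-4) = 12)
x = -8
t = 109/5 (t = 218/(12 - 1*2) = 218/(12 - 2) = 218/10 = 218*(⅒) = 109/5 ≈ 21.800)
G(j, b) = 109/5 - 8*b (G(j, b) = -8*b + 109/5 = 109/5 - 8*b)
√(G(181, -155) + 21577) = √((109/5 - 8*(-155)) + 21577) = √((109/5 + 1240) + 21577) = √(6309/5 + 21577) = √(114194/5) = √570970/5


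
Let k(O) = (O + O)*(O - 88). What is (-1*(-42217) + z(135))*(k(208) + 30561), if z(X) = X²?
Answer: 4864432602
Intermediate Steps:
k(O) = 2*O*(-88 + O) (k(O) = (2*O)*(-88 + O) = 2*O*(-88 + O))
(-1*(-42217) + z(135))*(k(208) + 30561) = (-1*(-42217) + 135²)*(2*208*(-88 + 208) + 30561) = (42217 + 18225)*(2*208*120 + 30561) = 60442*(49920 + 30561) = 60442*80481 = 4864432602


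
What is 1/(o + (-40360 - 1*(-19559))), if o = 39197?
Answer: 1/18396 ≈ 5.4360e-5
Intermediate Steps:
1/(o + (-40360 - 1*(-19559))) = 1/(39197 + (-40360 - 1*(-19559))) = 1/(39197 + (-40360 + 19559)) = 1/(39197 - 20801) = 1/18396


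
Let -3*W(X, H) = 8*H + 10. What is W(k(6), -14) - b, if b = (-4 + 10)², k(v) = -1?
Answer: -2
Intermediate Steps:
W(X, H) = -10/3 - 8*H/3 (W(X, H) = -(8*H + 10)/3 = -(10 + 8*H)/3 = -10/3 - 8*H/3)
b = 36 (b = 6² = 36)
W(k(6), -14) - b = (-10/3 - 8/3*(-14)) - 1*36 = (-10/3 + 112/3) - 36 = 34 - 36 = -2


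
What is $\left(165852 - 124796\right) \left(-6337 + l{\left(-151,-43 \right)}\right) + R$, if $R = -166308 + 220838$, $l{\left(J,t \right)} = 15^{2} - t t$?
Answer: $-326792286$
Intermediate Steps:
$l{\left(J,t \right)} = 225 - t^{2}$
$R = 54530$
$\left(165852 - 124796\right) \left(-6337 + l{\left(-151,-43 \right)}\right) + R = \left(165852 - 124796\right) \left(-6337 + \left(225 - \left(-43\right)^{2}\right)\right) + 54530 = 41056 \left(-6337 + \left(225 - 1849\right)\right) + 54530 = 41056 \left(-6337 - 1624\right) + 54530 = 41056 \left(-7961\right) + 54530 = -326846816 + 54530 = -326792286$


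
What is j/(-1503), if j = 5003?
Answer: -5003/1503 ≈ -3.3287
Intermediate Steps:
j/(-1503) = 5003/(-1503) = 5003*(-1/1503) = -5003/1503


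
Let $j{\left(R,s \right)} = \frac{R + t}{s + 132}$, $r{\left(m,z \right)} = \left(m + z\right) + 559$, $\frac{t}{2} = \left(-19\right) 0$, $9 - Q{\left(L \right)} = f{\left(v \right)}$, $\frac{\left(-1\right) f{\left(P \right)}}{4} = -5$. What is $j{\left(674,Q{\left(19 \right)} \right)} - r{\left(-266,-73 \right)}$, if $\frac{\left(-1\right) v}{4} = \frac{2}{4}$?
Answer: $- \frac{25946}{121} \approx -214.43$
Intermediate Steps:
$v = -2$ ($v = - 4 \cdot \frac{2}{4} = - 4 \cdot 2 \cdot \frac{1}{4} = \left(-4\right) \frac{1}{2} = -2$)
$f{\left(P \right)} = 20$ ($f{\left(P \right)} = \left(-4\right) \left(-5\right) = 20$)
$Q{\left(L \right)} = -11$ ($Q{\left(L \right)} = 9 - 20 = -11$)
$t = 0$ ($t = 2 \left(\left(-19\right) 0\right) = 2 \cdot 0 = 0$)
$r{\left(m,z \right)} = 559 + m + z$
$j{\left(R,s \right)} = \frac{R}{132 + s}$ ($j{\left(R,s \right)} = \frac{R + 0}{s + 132} = \frac{R}{132 + s}$)
$j{\left(674,Q{\left(19 \right)} \right)} - r{\left(-266,-73 \right)} = \frac{674}{132 - 11} - \left(559 - 266 - 73\right) = \frac{674}{121} - 220 = - \frac{25946}{121}$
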